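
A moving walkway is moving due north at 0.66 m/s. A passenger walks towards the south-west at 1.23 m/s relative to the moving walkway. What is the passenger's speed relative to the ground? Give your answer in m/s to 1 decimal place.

0.9 m/s

Taking east as x and north as y: moving walkway velocity = (0.000, 0.660) m/s; passenger velocity relative to moving walkway = (-0.870, -0.870) m/s.
Velocity relative to ground = (0.000, 0.660) + (-0.870, -0.870) = (-0.870, -0.210) m/s.
Speed = |(-0.870, -0.210)| = 0.895 m/s.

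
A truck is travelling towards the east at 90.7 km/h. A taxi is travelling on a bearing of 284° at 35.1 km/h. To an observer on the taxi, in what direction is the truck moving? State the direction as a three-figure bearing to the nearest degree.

Taking east as x and north as y: truck velocity = (90.700, 0.000) km/h; taxi velocity = (-34.057, 8.491) km/h.
Velocity of truck relative to taxi = (90.700, 0.000) − (-34.057, 8.491) = (124.757, -8.491) km/h.
Bearing = atan2(124.76, -8.49) = 93.89° clockwise from north.

094°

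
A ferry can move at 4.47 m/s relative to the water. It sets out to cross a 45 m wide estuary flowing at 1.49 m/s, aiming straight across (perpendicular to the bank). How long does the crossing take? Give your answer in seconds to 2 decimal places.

10.07 s

The component of the ferry's velocity perpendicular to the bank is 4.47 m/s.
The current is parallel to the bank, so it does not affect the crossing time.
Time = 45 / 4.470 = 10.067 s.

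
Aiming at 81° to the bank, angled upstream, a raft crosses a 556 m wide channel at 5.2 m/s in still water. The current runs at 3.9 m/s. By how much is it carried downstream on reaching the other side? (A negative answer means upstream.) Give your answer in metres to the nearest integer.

334 m

Perpendicular speed = 5.136 m/s; crossing time = 556 / 5.136 = 108.256 s.
Net downstream speed = 3.087 m/s.
Drift = 3.087 × 108.256 = 334.136 m (downstream).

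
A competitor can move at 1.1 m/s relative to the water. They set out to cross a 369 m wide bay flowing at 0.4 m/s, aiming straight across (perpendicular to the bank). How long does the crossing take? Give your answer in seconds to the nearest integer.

335 s

The component of the competitor's velocity perpendicular to the bank is 1.1 m/s.
The flow acts along the bank and has no component across it.
Time = 369 / 1.100 = 335.455 s.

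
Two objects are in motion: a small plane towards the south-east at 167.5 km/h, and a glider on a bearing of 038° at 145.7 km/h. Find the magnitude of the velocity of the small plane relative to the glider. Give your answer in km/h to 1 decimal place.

Taking east as x and north as y: small plane velocity = (118.440, -118.440) km/h; glider velocity = (89.702, 114.813) km/h.
Velocity of small plane relative to glider = (118.440, -118.440) − (89.702, 114.813) = (28.739, -233.254) km/h.
Magnitude = |(28.739, -233.254)| = 235.017 km/h.

235.0 km/h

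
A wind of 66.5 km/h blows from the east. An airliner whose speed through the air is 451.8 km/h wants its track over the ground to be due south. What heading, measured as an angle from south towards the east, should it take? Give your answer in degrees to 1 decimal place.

The wind pushes perpendicular to the desired track; the heading must have a component into the wind equal to 66.5 km/h: 451.8 sin θ = 66.5.
sin θ = 0.1472, so θ = 8.464°.

8.5°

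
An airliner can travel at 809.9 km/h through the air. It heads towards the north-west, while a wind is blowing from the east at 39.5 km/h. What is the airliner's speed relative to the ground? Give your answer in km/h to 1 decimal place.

Taking east as x and north as y: velocity relative to the air = (-572.686, 572.686) km/h; the air relative to ground = (-39.500, 0.000) km/h.
Velocity relative to ground = (-572.686, 572.686) + (-39.500, 0.000) = (-612.186, 572.686) km/h.
Speed = |(-612.186, 572.686)| = 838.296 km/h.

838.3 km/h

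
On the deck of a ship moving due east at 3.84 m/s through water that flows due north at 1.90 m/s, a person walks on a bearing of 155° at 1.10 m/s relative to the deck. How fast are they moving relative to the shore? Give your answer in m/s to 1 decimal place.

4.4 m/s

In east/north components (m/s): person relative to ship = (0.465, -0.997); ship relative to water = (3.840, 0.000); water relative to ground = (0.000, 1.900).
Sum = (4.305, 0.903) m/s.
Speed = |(4.305, 0.903)| = 4.399 m/s.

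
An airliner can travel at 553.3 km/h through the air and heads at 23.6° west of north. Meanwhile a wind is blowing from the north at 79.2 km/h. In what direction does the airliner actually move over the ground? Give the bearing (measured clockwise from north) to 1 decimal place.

Taking east as x and north as y: velocity relative to the air = (-221.513, 507.023) km/h; the air relative to ground = (0.000, -79.200) km/h.
Velocity relative to ground = (-221.513, 507.023) + (0.000, -79.200) = (-221.513, 427.823) km/h.
Bearing = atan2(-221.51, 427.82) = 332.63° clockwise from north.

332.6°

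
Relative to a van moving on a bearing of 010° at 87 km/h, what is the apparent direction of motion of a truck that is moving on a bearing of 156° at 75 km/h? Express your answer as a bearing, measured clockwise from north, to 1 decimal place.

174.3°

Taking east as x and north as y: truck velocity = (30.505, -68.516) km/h; van velocity = (15.107, 85.678) km/h.
Velocity of truck relative to van = (30.505, -68.516) − (15.107, 85.678) = (15.398, -154.194) km/h.
Bearing = atan2(15.40, -154.19) = 174.30° clockwise from north.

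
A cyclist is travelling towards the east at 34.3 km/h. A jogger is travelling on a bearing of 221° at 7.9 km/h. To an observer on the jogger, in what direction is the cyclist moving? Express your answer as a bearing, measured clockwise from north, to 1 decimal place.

081.4°

Taking east as x and north as y: cyclist velocity = (34.300, 0.000) km/h; jogger velocity = (-5.183, -5.962) km/h.
Velocity of cyclist relative to jogger = (34.300, 0.000) − (-5.183, -5.962) = (39.483, 5.962) km/h.
Bearing = atan2(39.48, 5.96) = 81.41° clockwise from north.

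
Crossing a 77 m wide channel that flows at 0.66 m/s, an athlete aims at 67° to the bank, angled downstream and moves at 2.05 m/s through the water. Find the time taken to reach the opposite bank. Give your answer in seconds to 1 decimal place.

The component of the athlete's velocity perpendicular to the bank is 2.05 × sin 67° = 1.887 m/s.
The flow acts along the bank and has no component across it.
Time = 77 / 1.887 = 40.805 s.

40.8 s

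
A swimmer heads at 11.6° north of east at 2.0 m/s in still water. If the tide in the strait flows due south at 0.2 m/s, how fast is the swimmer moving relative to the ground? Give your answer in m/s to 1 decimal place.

2.0 m/s

Taking east as x and north as y: velocity relative to the water = (1.959, 0.402) m/s; the water relative to ground = (0.000, -0.200) m/s.
Velocity relative to ground = (1.959, 0.402) + (0.000, -0.200) = (1.959, 0.202) m/s.
Speed = |(1.959, 0.202)| = 1.970 m/s.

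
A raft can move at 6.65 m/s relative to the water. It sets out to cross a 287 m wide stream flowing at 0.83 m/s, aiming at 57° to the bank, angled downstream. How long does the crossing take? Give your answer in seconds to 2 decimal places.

The component of the raft's velocity perpendicular to the bank is 6.65 × sin 57° = 5.577 m/s.
The flow acts along the bank and has no component across it.
Time = 287 / 5.577 = 51.460 s.

51.46 s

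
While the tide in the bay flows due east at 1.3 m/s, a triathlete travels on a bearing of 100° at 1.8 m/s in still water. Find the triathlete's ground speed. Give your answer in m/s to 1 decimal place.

Taking east as x and north as y: velocity relative to the water = (1.773, -0.313) m/s; the water relative to ground = (1.300, 0.000) m/s.
Velocity relative to ground = (1.773, -0.313) + (1.300, 0.000) = (3.073, -0.313) m/s.
Speed = |(3.073, -0.313)| = 3.089 m/s.

3.1 m/s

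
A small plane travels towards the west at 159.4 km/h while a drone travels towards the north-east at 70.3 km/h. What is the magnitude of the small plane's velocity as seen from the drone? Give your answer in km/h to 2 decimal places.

214.94 km/h

Taking east as x and north as y: small plane velocity = (-159.400, 0.000) km/h; drone velocity = (49.710, 49.710) km/h.
Velocity of small plane relative to drone = (-159.400, 0.000) − (49.710, 49.710) = (-209.110, -49.710) km/h.
Magnitude = |(-209.110, -49.710)| = 214.937 km/h.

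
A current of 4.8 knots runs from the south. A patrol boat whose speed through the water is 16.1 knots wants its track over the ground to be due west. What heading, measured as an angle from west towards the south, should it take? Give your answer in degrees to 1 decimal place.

17.3°

The current pushes perpendicular to the desired track; the heading must have a component into the current equal to 4.8 knots: 16.1 sin θ = 4.8.
sin θ = 0.2981, so θ = 17.346°.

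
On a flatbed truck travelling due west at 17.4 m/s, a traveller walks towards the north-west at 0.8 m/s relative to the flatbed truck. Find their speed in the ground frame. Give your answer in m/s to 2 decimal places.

17.97 m/s

Taking east as x and north as y: flatbed truck velocity = (-17.400, 0.000) m/s; traveller velocity relative to flatbed truck = (-0.566, 0.566) m/s.
Velocity relative to ground = (-17.400, 0.000) + (-0.566, 0.566) = (-17.966, 0.566) m/s.
Speed = |(-17.966, 0.566)| = 17.975 m/s.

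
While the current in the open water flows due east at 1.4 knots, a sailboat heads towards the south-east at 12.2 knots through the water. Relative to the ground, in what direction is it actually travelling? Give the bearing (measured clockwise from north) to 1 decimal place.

Taking east as x and north as y: velocity relative to the water = (8.627, -8.627) knots; the water relative to ground = (1.400, 0.000) knots.
Velocity relative to ground = (8.627, -8.627) + (1.400, 0.000) = (10.027, -8.627) knots.
Bearing = atan2(10.03, -8.63) = 130.71° clockwise from north.

130.7°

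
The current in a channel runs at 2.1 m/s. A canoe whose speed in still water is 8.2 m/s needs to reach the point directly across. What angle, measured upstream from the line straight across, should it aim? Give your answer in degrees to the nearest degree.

To cancel the current, the upstream component of the canoe's velocity must equal the flow: 8.2 sin θ = 2.1.
sin θ = 2.1 / 8.2 = 0.2561.
θ = arcsin(0.2561) = 14.839°.

15°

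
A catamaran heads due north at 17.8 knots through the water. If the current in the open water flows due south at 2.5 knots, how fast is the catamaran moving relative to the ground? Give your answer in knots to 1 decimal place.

15.3 knots

Taking east as x and north as y: velocity relative to the water = (0.000, 17.800) knots; the water relative to ground = (0.000, -2.500) knots.
Velocity relative to ground = (0.000, 17.800) + (0.000, -2.500) = (0.000, 15.300) knots.
Speed = |(0.000, 15.300)| = 15.300 knots.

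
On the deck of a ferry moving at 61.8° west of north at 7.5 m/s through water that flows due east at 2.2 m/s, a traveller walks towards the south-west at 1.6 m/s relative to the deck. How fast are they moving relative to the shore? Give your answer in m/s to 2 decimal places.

6.04 m/s

In east/north components (m/s): traveller relative to ferry = (-1.131, -1.131); ferry relative to water = (-6.610, 3.544); water relative to ground = (2.200, 0.000).
Sum = (-5.541, 2.413) m/s.
Speed = |(-5.541, 2.413)| = 6.044 m/s.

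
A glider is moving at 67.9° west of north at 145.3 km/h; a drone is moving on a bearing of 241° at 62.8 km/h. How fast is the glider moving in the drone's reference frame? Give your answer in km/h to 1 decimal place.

Taking east as x and north as y: glider velocity = (-134.625, 54.665) km/h; drone velocity = (-54.926, -30.446) km/h.
Velocity of glider relative to drone = (-134.625, 54.665) − (-54.926, -30.446) = (-79.698, 85.111) km/h.
Magnitude = |(-79.698, 85.111)| = 116.601 km/h.

116.6 km/h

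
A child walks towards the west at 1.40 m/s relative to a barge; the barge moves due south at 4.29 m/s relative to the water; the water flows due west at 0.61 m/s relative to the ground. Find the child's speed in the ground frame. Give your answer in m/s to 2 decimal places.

In east/north components (m/s): child relative to barge = (-1.400, 0.000); barge relative to water = (0.000, -4.290); water relative to ground = (-0.610, 0.000).
Sum = (-2.010, -4.290) m/s.
Speed = |(-2.010, -4.290)| = 4.738 m/s.

4.74 m/s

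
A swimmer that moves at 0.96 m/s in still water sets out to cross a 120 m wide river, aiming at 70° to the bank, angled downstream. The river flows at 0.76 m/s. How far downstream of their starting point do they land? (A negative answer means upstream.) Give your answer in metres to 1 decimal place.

Perpendicular speed = 0.902 m/s; crossing time = 120 / 0.902 = 133.022 s.
Net downstream speed = 1.088 m/s.
Drift = 1.088 × 133.022 = 144.773 m (downstream).

144.8 m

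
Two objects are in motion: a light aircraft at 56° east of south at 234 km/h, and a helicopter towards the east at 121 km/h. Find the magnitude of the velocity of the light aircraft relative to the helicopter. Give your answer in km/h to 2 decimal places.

149.83 km/h

Taking east as x and north as y: light aircraft velocity = (193.995, -130.851) km/h; helicopter velocity = (121.000, 0.000) km/h.
Velocity of light aircraft relative to helicopter = (193.995, -130.851) − (121.000, 0.000) = (72.995, -130.851) km/h.
Magnitude = |(72.995, -130.851)| = 149.834 km/h.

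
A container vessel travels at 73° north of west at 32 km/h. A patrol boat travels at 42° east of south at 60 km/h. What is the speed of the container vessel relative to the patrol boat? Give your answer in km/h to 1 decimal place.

90.0 km/h

Taking east as x and north as y: container vessel velocity = (-9.356, 30.602) km/h; patrol boat velocity = (40.148, -44.589) km/h.
Velocity of container vessel relative to patrol boat = (-9.356, 30.602) − (40.148, -44.589) = (-49.504, 75.190) km/h.
Magnitude = |(-49.504, 75.190)| = 90.023 km/h.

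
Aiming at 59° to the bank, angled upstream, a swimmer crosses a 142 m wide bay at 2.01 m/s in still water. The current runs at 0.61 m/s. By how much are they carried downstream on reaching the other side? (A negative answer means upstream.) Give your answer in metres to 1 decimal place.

-35.0 m

Perpendicular speed = 1.723 m/s; crossing time = 142 / 1.723 = 82.419 s.
Net downstream speed = -0.425 m/s.
Drift = -0.425 × 82.419 = -35.047 m (upstream).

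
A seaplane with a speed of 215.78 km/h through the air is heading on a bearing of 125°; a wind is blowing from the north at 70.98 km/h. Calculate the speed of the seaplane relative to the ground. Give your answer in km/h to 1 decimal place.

Taking east as x and north as y: velocity relative to the air = (176.757, -123.766) km/h; the air relative to ground = (0.000, -70.980) km/h.
Velocity relative to ground = (176.757, -123.766) + (0.000, -70.980) = (176.757, -194.746) km/h.
Speed = |(176.757, -194.746)| = 263.000 km/h.

263.0 km/h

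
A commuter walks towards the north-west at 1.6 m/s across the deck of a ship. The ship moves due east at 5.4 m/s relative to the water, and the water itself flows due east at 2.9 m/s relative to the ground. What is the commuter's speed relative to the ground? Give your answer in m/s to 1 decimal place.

In east/north components (m/s): commuter relative to ship = (-1.131, 1.131); ship relative to water = (5.400, 0.000); water relative to ground = (2.900, 0.000).
Sum = (7.169, 1.131) m/s.
Speed = |(7.169, 1.131)| = 7.257 m/s.

7.3 m/s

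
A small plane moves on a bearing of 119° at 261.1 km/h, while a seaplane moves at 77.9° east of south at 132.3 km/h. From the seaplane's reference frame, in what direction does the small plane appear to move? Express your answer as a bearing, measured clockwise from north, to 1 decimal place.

Taking east as x and north as y: small plane velocity = (228.363, -126.584) km/h; seaplane velocity = (129.361, -27.733) km/h.
Velocity of small plane relative to seaplane = (228.363, -126.584) − (129.361, -27.733) = (99.002, -98.851) km/h.
Bearing = atan2(99.00, -98.85) = 134.96° clockwise from north.

135.0°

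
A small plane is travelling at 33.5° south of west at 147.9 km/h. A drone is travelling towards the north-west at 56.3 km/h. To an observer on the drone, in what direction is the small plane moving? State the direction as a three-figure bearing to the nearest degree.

Taking east as x and north as y: small plane velocity = (-123.332, -81.631) km/h; drone velocity = (-39.810, 39.810) km/h.
Velocity of small plane relative to drone = (-123.332, -81.631) − (-39.810, 39.810) = (-83.522, -121.442) km/h.
Bearing = atan2(-83.52, -121.44) = 214.52° clockwise from north.

215°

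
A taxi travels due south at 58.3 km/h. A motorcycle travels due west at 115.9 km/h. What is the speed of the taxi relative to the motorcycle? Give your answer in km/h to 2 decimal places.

Taking east as x and north as y: taxi velocity = (0.000, -58.300) km/h; motorcycle velocity = (-115.900, 0.000) km/h.
Velocity of taxi relative to motorcycle = (0.000, -58.300) − (-115.900, 0.000) = (115.900, -58.300) km/h.
Magnitude = |(115.900, -58.300)| = 129.737 km/h.

129.74 km/h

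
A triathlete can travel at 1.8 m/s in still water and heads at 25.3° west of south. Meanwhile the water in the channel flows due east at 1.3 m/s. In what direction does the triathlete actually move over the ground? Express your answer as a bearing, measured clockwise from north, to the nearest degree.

162°

Taking east as x and north as y: velocity relative to the water = (-0.769, -1.627) m/s; the water relative to ground = (1.300, 0.000) m/s.
Velocity relative to ground = (-0.769, -1.627) + (1.300, 0.000) = (0.531, -1.627) m/s.
Bearing = atan2(0.53, -1.63) = 161.94° clockwise from north.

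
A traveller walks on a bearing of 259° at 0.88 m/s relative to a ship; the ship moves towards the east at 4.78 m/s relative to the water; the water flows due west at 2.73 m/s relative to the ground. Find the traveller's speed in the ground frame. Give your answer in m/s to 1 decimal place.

In east/north components (m/s): traveller relative to ship = (-0.864, -0.168); ship relative to water = (4.780, 0.000); water relative to ground = (-2.730, 0.000).
Sum = (1.186, -0.168) m/s.
Speed = |(1.186, -0.168)| = 1.198 m/s.

1.2 m/s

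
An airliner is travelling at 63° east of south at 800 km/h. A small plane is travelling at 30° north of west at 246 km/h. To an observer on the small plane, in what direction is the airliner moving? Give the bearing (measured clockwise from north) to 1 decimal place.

Taking east as x and north as y: airliner velocity = (712.805, -363.192) km/h; small plane velocity = (-213.042, 123.000) km/h.
Velocity of airliner relative to small plane = (712.805, -363.192) − (-213.042, 123.000) = (925.847, -486.192) km/h.
Bearing = atan2(925.85, -486.19) = 117.71° clockwise from north.

117.7°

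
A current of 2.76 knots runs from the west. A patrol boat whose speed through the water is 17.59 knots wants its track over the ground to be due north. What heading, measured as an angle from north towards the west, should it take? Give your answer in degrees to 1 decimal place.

The current pushes perpendicular to the desired track; the heading must have a component into the current equal to 2.76 knots: 17.59 sin θ = 2.76.
sin θ = 0.1569, so θ = 9.027°.

9.0°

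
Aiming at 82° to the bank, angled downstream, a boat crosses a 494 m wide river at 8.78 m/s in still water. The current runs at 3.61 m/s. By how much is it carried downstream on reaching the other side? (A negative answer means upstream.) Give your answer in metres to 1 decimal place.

Perpendicular speed = 8.695 m/s; crossing time = 494 / 8.695 = 56.817 s.
Net downstream speed = 4.832 m/s.
Drift = 4.832 × 56.817 = 274.537 m (downstream).

274.5 m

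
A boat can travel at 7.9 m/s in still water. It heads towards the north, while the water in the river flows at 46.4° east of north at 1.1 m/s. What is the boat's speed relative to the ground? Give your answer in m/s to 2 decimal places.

Taking east as x and north as y: velocity relative to the water = (0.000, 7.900) m/s; the water relative to ground = (0.797, 0.759) m/s.
Velocity relative to ground = (0.000, 7.900) + (0.797, 0.759) = (0.797, 8.659) m/s.
Speed = |(0.797, 8.659)| = 8.695 m/s.

8.70 m/s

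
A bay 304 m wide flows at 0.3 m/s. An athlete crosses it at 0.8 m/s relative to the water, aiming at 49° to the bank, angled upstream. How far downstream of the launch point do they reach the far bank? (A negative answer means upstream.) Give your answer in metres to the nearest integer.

Perpendicular speed = 0.604 m/s; crossing time = 304 / 0.604 = 503.505 s.
Net downstream speed = -0.225 m/s.
Drift = -0.225 × 503.505 = -113.212 m (upstream).

-113 m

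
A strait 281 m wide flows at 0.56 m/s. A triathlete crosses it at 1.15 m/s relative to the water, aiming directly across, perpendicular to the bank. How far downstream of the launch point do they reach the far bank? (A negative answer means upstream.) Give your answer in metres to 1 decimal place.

136.8 m

Perpendicular speed = 1.150 m/s; crossing time = 281 / 1.150 = 244.348 s.
Net downstream speed = 0.560 m/s.
Drift = 0.560 × 244.348 = 136.835 m (downstream).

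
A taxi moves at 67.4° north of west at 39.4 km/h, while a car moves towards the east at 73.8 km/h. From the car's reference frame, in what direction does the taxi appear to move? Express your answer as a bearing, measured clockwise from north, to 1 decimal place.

Taking east as x and north as y: taxi velocity = (-15.141, 36.374) km/h; car velocity = (73.800, 0.000) km/h.
Velocity of taxi relative to car = (-15.141, 36.374) − (73.800, 0.000) = (-88.941, 36.374) km/h.
Bearing = atan2(-88.94, 36.37) = 292.24° clockwise from north.

292.2°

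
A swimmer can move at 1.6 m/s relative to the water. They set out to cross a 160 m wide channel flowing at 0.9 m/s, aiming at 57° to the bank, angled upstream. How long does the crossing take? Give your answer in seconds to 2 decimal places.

119.24 s

The component of the swimmer's velocity perpendicular to the bank is 1.6 × sin 57° = 1.342 m/s.
The flow acts along the bank and has no component across it.
Time = 160 / 1.342 = 119.236 s.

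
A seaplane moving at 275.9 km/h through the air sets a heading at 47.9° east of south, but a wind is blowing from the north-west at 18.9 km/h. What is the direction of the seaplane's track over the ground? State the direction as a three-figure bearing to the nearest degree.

132°

Taking east as x and north as y: velocity relative to the air = (204.711, -184.971) km/h; the air relative to ground = (13.364, -13.364) km/h.
Velocity relative to ground = (204.711, -184.971) + (13.364, -13.364) = (218.075, -198.335) km/h.
Bearing = atan2(218.08, -198.34) = 132.29° clockwise from north.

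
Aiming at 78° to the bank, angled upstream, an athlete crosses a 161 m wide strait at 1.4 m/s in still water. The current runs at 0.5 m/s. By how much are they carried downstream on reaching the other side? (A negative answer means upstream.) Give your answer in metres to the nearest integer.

25 m

Perpendicular speed = 1.369 m/s; crossing time = 161 / 1.369 = 117.569 s.
Net downstream speed = 0.209 m/s.
Drift = 0.209 × 117.569 = 24.563 m (downstream).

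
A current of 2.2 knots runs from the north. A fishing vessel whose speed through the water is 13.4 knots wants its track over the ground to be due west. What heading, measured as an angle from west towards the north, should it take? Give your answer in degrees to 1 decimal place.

9.4°

The current pushes perpendicular to the desired track; the heading must have a component into the current equal to 2.2 knots: 13.4 sin θ = 2.2.
sin θ = 0.1642, so θ = 9.450°.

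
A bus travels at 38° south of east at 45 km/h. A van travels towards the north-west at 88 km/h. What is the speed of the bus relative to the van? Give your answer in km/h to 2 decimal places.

132.78 km/h

Taking east as x and north as y: bus velocity = (35.460, -27.705) km/h; van velocity = (-62.225, 62.225) km/h.
Velocity of bus relative to van = (35.460, -27.705) − (-62.225, 62.225) = (97.686, -89.930) km/h.
Magnitude = |(97.686, -89.930)| = 132.778 km/h.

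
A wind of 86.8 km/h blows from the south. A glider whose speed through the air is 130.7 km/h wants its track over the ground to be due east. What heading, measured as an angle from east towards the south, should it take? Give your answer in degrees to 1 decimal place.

The wind pushes perpendicular to the desired track; the heading must have a component into the wind equal to 86.8 km/h: 130.7 sin θ = 86.8.
sin θ = 0.6641, so θ = 41.615°.

41.6°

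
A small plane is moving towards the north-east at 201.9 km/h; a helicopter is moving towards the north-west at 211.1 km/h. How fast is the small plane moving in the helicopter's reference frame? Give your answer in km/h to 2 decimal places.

Taking east as x and north as y: small plane velocity = (142.765, 142.765) km/h; helicopter velocity = (-149.270, 149.270) km/h.
Velocity of small plane relative to helicopter = (142.765, 142.765) − (-149.270, 149.270) = (292.035, -6.505) km/h.
Magnitude = |(292.035, -6.505)| = 292.108 km/h.

292.11 km/h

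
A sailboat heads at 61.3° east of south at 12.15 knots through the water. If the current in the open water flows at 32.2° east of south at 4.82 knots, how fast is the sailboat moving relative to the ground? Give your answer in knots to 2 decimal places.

Taking east as x and north as y: velocity relative to the water = (10.657, -5.835) knots; the water relative to ground = (2.568, -4.079) knots.
Velocity relative to ground = (10.657, -5.835) + (2.568, -4.079) = (13.226, -9.913) knots.
Speed = |(13.226, -9.913)| = 16.529 knots.

16.53 knots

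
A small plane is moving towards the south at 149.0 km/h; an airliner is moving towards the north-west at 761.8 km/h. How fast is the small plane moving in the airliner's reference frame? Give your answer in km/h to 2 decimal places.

873.54 km/h

Taking east as x and north as y: small plane velocity = (0.000, -149.000) km/h; airliner velocity = (-538.674, 538.674) km/h.
Velocity of small plane relative to airliner = (0.000, -149.000) − (-538.674, 538.674) = (538.674, -687.674) km/h.
Magnitude = |(538.674, -687.674)| = 873.536 km/h.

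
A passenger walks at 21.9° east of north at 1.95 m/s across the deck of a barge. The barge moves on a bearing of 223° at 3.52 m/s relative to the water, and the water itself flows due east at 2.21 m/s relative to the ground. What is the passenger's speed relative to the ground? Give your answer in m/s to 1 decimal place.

0.9 m/s

In east/north components (m/s): passenger relative to barge = (0.727, 1.809); barge relative to water = (-2.401, -2.574); water relative to ground = (2.210, 0.000).
Sum = (0.537, -0.765) m/s.
Speed = |(0.537, -0.765)| = 0.935 m/s.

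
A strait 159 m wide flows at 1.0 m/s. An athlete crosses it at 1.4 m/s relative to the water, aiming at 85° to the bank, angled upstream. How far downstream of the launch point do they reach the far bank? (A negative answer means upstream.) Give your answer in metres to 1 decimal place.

100.1 m

Perpendicular speed = 1.395 m/s; crossing time = 159 / 1.395 = 114.005 s.
Net downstream speed = 0.878 m/s.
Drift = 0.878 × 114.005 = 100.095 m (downstream).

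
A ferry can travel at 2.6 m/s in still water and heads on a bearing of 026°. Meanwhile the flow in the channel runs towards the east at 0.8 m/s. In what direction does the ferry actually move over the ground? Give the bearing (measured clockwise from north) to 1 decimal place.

039.7°

Taking east as x and north as y: velocity relative to the water = (1.140, 2.337) m/s; the water relative to ground = (0.800, 0.000) m/s.
Velocity relative to ground = (1.140, 2.337) + (0.800, 0.000) = (1.940, 2.337) m/s.
Bearing = atan2(1.94, 2.34) = 39.70° clockwise from north.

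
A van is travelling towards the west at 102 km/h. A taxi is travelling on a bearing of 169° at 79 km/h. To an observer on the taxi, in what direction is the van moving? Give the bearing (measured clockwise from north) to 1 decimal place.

303.5°

Taking east as x and north as y: van velocity = (-102.000, 0.000) km/h; taxi velocity = (15.074, -77.549) km/h.
Velocity of van relative to taxi = (-102.000, 0.000) − (15.074, -77.549) = (-117.074, 77.549) km/h.
Bearing = atan2(-117.07, 77.55) = 303.52° clockwise from north.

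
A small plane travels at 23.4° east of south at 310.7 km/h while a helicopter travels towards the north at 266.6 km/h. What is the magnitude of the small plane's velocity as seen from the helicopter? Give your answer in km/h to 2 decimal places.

565.38 km/h

Taking east as x and north as y: small plane velocity = (123.394, -285.146) km/h; helicopter velocity = (0.000, 266.600) km/h.
Velocity of small plane relative to helicopter = (123.394, -285.146) − (0.000, 266.600) = (123.394, -551.746) km/h.
Magnitude = |(123.394, -551.746)| = 565.376 km/h.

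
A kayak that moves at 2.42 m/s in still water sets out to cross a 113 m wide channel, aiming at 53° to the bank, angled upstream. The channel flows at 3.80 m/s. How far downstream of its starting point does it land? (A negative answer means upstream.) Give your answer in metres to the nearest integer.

Perpendicular speed = 1.933 m/s; crossing time = 113 / 1.933 = 58.467 s.
Net downstream speed = 2.344 m/s.
Drift = 2.344 × 58.467 = 137.025 m (downstream).

137 m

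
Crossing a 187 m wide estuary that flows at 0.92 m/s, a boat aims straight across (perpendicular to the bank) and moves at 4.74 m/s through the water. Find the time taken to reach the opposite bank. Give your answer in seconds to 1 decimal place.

The component of the boat's velocity perpendicular to the bank is 4.74 m/s.
The current is parallel to the bank, so it does not affect the crossing time.
Time = 187 / 4.740 = 39.451 s.

39.5 s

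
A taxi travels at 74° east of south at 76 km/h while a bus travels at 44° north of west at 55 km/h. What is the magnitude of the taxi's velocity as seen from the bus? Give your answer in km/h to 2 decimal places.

Taking east as x and north as y: taxi velocity = (73.056, -20.948) km/h; bus velocity = (-39.564, 38.206) km/h.
Velocity of taxi relative to bus = (73.056, -20.948) − (-39.564, 38.206) = (112.620, -59.155) km/h.
Magnitude = |(112.620, -59.155)| = 127.210 km/h.

127.21 km/h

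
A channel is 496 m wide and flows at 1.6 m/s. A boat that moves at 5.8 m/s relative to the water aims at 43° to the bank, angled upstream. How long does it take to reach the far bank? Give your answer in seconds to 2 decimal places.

125.39 s

The component of the boat's velocity perpendicular to the bank is 5.8 × sin 43° = 3.956 m/s.
Only the cross-stream component determines the crossing time; the current contributes nothing perpendicular to the bank.
Time = 496 / 3.956 = 125.392 s.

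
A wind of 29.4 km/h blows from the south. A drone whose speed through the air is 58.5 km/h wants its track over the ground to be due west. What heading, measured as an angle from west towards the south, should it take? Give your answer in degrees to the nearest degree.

The wind pushes perpendicular to the desired track; the heading must have a component into the wind equal to 29.4 km/h: 58.5 sin θ = 29.4.
sin θ = 0.5026, so θ = 30.170°.

30°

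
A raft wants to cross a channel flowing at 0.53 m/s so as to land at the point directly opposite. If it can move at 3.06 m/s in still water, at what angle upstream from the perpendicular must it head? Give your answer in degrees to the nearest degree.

To cancel the current, the upstream component of the raft's velocity must equal the flow: 3.06 sin θ = 0.53.
sin θ = 0.53 / 3.06 = 0.1732.
θ = arcsin(0.1732) = 9.974°.

10°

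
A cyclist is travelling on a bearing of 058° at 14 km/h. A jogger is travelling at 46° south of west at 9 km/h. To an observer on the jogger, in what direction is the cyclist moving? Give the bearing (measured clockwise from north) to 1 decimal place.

052.5°

Taking east as x and north as y: cyclist velocity = (11.873, 7.419) km/h; jogger velocity = (-6.252, -6.474) km/h.
Velocity of cyclist relative to jogger = (11.873, 7.419) − (-6.252, -6.474) = (18.125, 13.893) km/h.
Bearing = atan2(18.12, 13.89) = 52.53° clockwise from north.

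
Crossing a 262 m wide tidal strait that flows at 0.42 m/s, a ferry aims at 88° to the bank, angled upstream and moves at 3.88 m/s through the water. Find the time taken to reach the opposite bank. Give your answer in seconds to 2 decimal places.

67.57 s

The component of the ferry's velocity perpendicular to the bank is 3.88 × sin 88° = 3.878 m/s.
The flow acts along the bank and has no component across it.
Time = 262 / 3.878 = 67.567 s.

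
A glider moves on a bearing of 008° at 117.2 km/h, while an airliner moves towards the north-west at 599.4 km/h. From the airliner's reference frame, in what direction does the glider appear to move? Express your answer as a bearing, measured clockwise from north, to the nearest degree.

Taking east as x and north as y: glider velocity = (16.311, 116.059) km/h; airliner velocity = (-423.840, 423.840) km/h.
Velocity of glider relative to airliner = (16.311, 116.059) − (-423.840, 423.840) = (440.151, -307.780) km/h.
Bearing = atan2(440.15, -307.78) = 124.96° clockwise from north.

125°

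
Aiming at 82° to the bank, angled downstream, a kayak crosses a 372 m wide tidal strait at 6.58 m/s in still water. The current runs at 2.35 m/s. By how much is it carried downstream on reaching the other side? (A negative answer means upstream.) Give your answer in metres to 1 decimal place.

Perpendicular speed = 6.516 m/s; crossing time = 372 / 6.516 = 57.091 s.
Net downstream speed = 3.266 m/s.
Drift = 3.266 × 57.091 = 186.444 m (downstream).

186.4 m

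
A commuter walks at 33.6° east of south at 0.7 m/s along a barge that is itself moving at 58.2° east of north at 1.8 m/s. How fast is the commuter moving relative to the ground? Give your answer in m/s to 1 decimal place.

Taking east as x and north as y: barge velocity = (1.530, 0.949) m/s; commuter velocity relative to barge = (0.387, -0.583) m/s.
Velocity relative to ground = (1.530, 0.949) + (0.387, -0.583) = (1.917, 0.365) m/s.
Speed = |(1.917, 0.365)| = 1.952 m/s.

2.0 m/s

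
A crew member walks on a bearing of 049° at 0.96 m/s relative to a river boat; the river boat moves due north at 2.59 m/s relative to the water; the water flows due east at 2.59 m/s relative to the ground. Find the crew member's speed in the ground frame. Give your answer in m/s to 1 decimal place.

In east/north components (m/s): crew member relative to river boat = (0.725, 0.630); river boat relative to water = (0.000, 2.590); water relative to ground = (2.590, 0.000).
Sum = (3.315, 3.220) m/s.
Speed = |(3.315, 3.220)| = 4.621 m/s.

4.6 m/s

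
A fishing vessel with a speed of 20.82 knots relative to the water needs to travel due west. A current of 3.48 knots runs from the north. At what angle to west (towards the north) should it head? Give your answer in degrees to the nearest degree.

10°

The current pushes perpendicular to the desired track; the heading must have a component into the current equal to 3.48 knots: 20.82 sin θ = 3.48.
sin θ = 0.1671, so θ = 9.622°.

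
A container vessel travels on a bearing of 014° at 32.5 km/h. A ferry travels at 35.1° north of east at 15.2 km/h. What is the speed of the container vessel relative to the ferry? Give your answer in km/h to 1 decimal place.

23.2 km/h

Taking east as x and north as y: container vessel velocity = (7.862, 31.535) km/h; ferry velocity = (12.436, 8.740) km/h.
Velocity of container vessel relative to ferry = (7.862, 31.535) − (12.436, 8.740) = (-4.573, 22.795) km/h.
Magnitude = |(-4.573, 22.795)| = 23.249 km/h.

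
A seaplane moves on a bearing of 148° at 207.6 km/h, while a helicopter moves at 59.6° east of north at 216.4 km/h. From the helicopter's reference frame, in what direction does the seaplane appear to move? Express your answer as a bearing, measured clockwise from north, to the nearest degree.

195°

Taking east as x and north as y: seaplane velocity = (110.011, -176.055) km/h; helicopter velocity = (186.648, 109.506) km/h.
Velocity of seaplane relative to helicopter = (110.011, -176.055) − (186.648, 109.506) = (-76.637, -285.560) km/h.
Bearing = atan2(-76.64, -285.56) = 195.02° clockwise from north.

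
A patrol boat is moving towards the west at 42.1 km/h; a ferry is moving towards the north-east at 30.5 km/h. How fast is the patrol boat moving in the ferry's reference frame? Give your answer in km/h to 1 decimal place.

67.2 km/h

Taking east as x and north as y: patrol boat velocity = (-42.100, 0.000) km/h; ferry velocity = (21.567, 21.567) km/h.
Velocity of patrol boat relative to ferry = (-42.100, 0.000) − (21.567, 21.567) = (-63.667, -21.567) km/h.
Magnitude = |(-63.667, -21.567)| = 67.220 km/h.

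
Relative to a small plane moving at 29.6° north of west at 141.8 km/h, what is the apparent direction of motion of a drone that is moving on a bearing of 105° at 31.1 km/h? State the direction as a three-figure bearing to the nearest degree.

117°

Taking east as x and north as y: drone velocity = (30.040, -8.049) km/h; small plane velocity = (-123.294, 70.041) km/h.
Velocity of drone relative to small plane = (30.040, -8.049) − (-123.294, 70.041) = (153.335, -78.090) km/h.
Bearing = atan2(153.33, -78.09) = 116.99° clockwise from north.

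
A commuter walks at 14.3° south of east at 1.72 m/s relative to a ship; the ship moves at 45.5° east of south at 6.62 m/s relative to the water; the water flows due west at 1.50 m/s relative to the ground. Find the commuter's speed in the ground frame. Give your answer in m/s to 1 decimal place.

In east/north components (m/s): commuter relative to ship = (1.667, -0.425); ship relative to water = (4.722, -4.640); water relative to ground = (-1.500, 0.000).
Sum = (4.888, -5.065) m/s.
Speed = |(4.888, -5.065)| = 7.039 m/s.

7.0 m/s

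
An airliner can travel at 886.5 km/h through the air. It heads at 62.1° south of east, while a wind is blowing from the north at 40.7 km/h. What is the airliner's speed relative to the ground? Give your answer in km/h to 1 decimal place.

Taking east as x and north as y: velocity relative to the air = (414.820, -783.458) km/h; the air relative to ground = (0.000, -40.700) km/h.
Velocity relative to ground = (414.820, -783.458) + (0.000, -40.700) = (414.820, -824.158) km/h.
Speed = |(414.820, -824.158)| = 922.666 km/h.

922.7 km/h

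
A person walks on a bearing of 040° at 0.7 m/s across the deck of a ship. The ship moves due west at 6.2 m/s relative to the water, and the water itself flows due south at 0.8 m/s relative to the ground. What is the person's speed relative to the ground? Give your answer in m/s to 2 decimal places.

In east/north components (m/s): person relative to ship = (0.450, 0.536); ship relative to water = (-6.200, 0.000); water relative to ground = (0.000, -0.800).
Sum = (-5.750, -0.264) m/s.
Speed = |(-5.750, -0.264)| = 5.756 m/s.

5.76 m/s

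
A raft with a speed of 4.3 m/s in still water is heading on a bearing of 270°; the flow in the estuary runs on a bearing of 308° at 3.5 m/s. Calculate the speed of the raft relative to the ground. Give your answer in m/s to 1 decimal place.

7.4 m/s

Taking east as x and north as y: velocity relative to the water = (-4.300, 0.000) m/s; the water relative to ground = (-2.758, 2.155) m/s.
Velocity relative to ground = (-4.300, 0.000) + (-2.758, 2.155) = (-7.058, 2.155) m/s.
Speed = |(-7.058, 2.155)| = 7.380 m/s.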